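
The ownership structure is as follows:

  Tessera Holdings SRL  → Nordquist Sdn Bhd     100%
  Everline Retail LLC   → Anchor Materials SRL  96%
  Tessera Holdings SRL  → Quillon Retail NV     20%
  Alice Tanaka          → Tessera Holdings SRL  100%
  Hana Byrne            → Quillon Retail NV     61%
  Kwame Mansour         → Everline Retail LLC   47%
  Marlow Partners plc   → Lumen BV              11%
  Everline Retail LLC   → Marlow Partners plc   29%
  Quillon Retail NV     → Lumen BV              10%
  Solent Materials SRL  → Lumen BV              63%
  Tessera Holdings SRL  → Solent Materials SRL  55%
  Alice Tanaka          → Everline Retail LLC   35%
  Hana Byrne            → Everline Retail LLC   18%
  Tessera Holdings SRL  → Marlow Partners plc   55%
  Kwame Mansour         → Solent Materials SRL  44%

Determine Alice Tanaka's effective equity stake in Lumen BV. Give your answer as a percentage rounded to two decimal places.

43.82%

Alice reaches Lumen along 4 paths.
Via Tessera → Solent: 100% × 55% × 63% = 34.65%.
Via Tessera → Quillon: 100% × 20% × 10% = 2%.
Via Tessera → Marlow: 100% × 55% × 11% = 6.05%.
Via Everline → Marlow: 35% × 29% × 11% = 1.1165%.
Total: 34.65% + 2% + 6.05% + 1.1165% = 43.8165%.
Rounded: 43.82%.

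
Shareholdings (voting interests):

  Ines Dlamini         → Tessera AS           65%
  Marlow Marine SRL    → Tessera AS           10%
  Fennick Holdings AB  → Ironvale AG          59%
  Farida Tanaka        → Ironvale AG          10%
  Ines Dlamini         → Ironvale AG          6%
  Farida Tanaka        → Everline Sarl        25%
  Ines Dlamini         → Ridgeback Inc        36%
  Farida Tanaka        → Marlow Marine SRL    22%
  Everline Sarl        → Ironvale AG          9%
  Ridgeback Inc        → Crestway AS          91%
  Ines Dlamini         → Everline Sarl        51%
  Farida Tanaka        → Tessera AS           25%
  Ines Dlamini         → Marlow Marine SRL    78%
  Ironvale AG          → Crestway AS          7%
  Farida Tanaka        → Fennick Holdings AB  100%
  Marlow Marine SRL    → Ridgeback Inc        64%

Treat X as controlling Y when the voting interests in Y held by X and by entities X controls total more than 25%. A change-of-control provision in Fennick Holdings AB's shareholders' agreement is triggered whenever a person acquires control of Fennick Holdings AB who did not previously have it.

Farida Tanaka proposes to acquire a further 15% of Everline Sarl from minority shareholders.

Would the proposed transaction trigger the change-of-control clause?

The purchase changes only Farida's holdings, so Farida is the only person who could newly come to control Fennick.
Farida holds 100% of Fennick, so Farida controls Fennick.
So Farida already controls Fennick before the transaction.
After the purchase, Farida's direct stake in Everline rises to 25% + 15% = 40%.
Farida controlled Fennick already, so this is not a new person acquiring control; every other person's position is unchanged or reduced.
No new person acquires control, so the clause is not triggered.

No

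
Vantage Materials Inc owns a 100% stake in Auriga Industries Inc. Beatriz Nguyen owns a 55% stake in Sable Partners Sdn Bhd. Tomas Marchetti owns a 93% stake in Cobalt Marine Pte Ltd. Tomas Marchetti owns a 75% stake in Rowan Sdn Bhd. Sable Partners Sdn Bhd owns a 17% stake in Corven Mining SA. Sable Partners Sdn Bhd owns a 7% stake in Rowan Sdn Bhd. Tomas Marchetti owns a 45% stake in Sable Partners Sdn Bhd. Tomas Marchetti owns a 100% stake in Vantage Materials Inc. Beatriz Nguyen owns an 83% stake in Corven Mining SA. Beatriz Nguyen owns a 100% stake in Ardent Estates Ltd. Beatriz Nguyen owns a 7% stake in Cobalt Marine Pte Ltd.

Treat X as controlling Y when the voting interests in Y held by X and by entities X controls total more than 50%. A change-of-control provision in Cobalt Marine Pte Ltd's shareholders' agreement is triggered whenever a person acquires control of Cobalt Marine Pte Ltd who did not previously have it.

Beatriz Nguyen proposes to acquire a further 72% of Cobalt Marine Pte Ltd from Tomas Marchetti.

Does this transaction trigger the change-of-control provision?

Yes

The purchase adds only to Beatriz's holdings (Tomas's stake shrinks), so Beatriz is the only person who could newly come to control Cobalt.
Beatriz holds 55% of Sable, so Beatriz controls Sable.
Sable and Beatriz together hold 17% + 83% = 100% of Corven, so Beatriz controls Corven.
Beatriz holds 100% of Ardent, so Beatriz controls Ardent.
In Cobalt, Beatriz's side holds only 7%, not > 50%.
So before the transaction, Beatriz does not control Cobalt.
After the purchase, Beatriz's direct stake in Cobalt rises to 7% + 72% = 79%, and Tomas's stake falls to 21%.
Beatriz holds 79% of Cobalt, so Beatriz controls Cobalt.
Beatriz did not control Cobalt before and does after, so the clause is triggered.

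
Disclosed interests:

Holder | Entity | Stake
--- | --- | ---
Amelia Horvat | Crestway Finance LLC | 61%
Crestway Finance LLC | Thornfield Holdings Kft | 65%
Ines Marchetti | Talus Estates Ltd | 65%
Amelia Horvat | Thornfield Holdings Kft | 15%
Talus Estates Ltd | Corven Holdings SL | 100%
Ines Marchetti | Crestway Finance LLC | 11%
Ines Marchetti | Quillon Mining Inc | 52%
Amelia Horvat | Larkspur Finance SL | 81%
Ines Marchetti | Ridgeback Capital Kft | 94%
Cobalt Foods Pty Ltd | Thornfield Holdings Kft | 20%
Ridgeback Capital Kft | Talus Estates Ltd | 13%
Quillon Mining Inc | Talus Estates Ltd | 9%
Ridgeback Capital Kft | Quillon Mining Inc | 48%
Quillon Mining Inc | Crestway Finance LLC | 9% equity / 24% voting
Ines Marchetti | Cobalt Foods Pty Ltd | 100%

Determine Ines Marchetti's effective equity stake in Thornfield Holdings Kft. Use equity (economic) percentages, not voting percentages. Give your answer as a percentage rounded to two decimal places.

Ines reaches Thornfield along 4 paths.
Via Cobalt: 100% × 20% = 20%.
Via Crestway: 11% × 65% = 7.15%.
Via Ridgeback → Quillon → Crestway: 94% × 48% × 9% × 65% = 2.63952%.
Via Quillon → Crestway: 52% × 9% × 65% = 3.042%.
Total: 20% + 7.15% + 2.63952% + 3.042% = 32.83152%.
Rounded: 32.83%.

32.83%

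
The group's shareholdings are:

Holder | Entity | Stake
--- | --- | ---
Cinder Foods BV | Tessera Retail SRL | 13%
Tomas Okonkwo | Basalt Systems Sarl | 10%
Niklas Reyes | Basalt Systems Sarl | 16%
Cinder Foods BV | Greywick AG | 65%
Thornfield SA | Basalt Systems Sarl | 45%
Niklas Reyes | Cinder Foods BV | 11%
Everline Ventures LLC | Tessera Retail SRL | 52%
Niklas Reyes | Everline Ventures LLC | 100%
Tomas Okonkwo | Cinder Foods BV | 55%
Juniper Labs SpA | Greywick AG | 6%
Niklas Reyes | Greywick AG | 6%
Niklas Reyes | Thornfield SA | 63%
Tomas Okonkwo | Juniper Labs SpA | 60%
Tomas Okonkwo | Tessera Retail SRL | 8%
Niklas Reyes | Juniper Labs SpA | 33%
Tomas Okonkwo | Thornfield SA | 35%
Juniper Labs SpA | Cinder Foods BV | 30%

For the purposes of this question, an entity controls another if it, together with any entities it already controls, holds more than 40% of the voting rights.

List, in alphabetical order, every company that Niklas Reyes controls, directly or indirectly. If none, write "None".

Niklas holds 63% of Thornfield, so Niklas controls Thornfield.
Niklas holds 100% of Everline, so Niklas controls Everline.
Everline holds 52% of Tessera, so Niklas controls Tessera.
Thornfield and Niklas together hold 45% + 16% = 61% of Basalt, so Niklas controls Basalt.
No other company's threshold is met.

Basalt Systems Sarl, Everline Ventures LLC, Tessera Retail SRL, Thornfield SA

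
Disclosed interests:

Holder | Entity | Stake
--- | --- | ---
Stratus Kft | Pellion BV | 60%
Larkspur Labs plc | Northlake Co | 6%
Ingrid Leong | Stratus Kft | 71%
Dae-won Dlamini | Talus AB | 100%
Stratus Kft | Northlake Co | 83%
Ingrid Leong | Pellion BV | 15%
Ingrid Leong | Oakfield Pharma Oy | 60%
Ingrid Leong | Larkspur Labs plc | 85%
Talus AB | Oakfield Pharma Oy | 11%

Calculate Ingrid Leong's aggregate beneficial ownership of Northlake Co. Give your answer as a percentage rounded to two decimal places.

64.03%

Ingrid reaches Northlake along 2 paths.
Via Larkspur: 85% × 6% = 5.1%.
Via Stratus: 71% × 83% = 58.93%.
Total: 5.1% + 58.93% = 64.03%.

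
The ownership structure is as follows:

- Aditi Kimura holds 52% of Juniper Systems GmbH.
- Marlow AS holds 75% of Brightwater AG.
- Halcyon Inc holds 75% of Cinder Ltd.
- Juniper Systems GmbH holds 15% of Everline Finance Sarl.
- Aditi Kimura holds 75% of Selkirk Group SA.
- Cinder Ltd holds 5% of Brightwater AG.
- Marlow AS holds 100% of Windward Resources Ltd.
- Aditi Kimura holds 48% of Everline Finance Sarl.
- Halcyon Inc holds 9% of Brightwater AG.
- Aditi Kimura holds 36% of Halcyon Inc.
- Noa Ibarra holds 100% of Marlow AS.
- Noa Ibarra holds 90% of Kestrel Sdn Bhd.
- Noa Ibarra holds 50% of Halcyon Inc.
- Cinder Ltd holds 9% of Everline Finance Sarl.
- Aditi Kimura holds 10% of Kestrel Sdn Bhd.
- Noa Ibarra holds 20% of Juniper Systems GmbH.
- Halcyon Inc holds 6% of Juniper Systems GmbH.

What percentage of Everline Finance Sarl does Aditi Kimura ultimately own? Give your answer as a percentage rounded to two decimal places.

Aditi reaches Everline along 4 paths.
Via Halcyon → Cinder: 36% × 75% × 9% = 2.43%.
Via Juniper: 52% × 15% = 7.8%.
Via Halcyon → Juniper: 36% × 6% × 15% = 0.324%.
Direct stake: 48% = 48%.
Total: 2.43% + 7.8% + 0.324% + 48% = 58.554%.
Rounded: 58.55%.

58.55%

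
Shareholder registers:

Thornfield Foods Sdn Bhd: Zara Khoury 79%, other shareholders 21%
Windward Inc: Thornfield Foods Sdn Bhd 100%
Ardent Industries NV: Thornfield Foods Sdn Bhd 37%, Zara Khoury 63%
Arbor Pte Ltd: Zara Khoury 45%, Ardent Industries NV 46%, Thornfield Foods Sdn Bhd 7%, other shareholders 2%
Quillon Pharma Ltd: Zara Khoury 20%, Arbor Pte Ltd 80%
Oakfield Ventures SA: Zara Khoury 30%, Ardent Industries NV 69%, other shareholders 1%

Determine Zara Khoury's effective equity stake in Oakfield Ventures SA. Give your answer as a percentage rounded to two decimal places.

Zara reaches Oakfield along 3 paths.
Direct stake: 30% = 30%.
Via Thornfield → Ardent: 79% × 37% × 69% = 20.1687%.
Via Ardent: 63% × 69% = 43.47%.
Total: 30% + 20.1687% + 43.47% = 93.6387%.
Rounded: 93.64%.

93.64%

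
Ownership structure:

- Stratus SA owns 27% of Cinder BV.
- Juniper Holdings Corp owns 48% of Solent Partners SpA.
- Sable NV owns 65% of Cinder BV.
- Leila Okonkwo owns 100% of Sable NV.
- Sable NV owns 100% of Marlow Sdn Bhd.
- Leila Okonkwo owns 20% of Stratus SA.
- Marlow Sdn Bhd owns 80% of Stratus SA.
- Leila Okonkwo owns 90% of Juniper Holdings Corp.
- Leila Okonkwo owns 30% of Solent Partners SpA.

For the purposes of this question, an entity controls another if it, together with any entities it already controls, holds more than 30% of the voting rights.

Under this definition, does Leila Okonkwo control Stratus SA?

Leila holds 100% of Sable, so Leila controls Sable.
Sable holds 100% of Marlow, so Leila controls Marlow.
Marlow and Leila together hold 80% + 20% = 100% of Stratus, so Leila controls Stratus.

Yes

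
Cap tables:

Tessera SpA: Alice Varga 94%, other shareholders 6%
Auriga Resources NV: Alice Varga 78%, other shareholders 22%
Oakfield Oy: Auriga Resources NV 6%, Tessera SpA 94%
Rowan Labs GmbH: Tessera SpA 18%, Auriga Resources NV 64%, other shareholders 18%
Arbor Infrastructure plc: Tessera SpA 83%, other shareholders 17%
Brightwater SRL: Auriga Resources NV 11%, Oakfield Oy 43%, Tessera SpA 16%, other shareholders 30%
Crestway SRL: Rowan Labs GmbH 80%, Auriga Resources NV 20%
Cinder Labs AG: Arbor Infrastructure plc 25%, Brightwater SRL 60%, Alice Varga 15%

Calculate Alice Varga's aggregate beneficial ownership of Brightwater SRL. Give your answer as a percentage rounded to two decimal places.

Alice reaches Brightwater along 4 paths.
Via Auriga: 78% × 11% = 8.58%.
Via Auriga → Oakfield: 78% × 6% × 43% = 2.0124%.
Via Tessera → Oakfield: 94% × 94% × 43% = 37.9948%.
Via Tessera: 94% × 16% = 15.04%.
Total: 8.58% + 2.0124% + 37.9948% + 15.04% = 63.6272%.
Rounded: 63.63%.

63.63%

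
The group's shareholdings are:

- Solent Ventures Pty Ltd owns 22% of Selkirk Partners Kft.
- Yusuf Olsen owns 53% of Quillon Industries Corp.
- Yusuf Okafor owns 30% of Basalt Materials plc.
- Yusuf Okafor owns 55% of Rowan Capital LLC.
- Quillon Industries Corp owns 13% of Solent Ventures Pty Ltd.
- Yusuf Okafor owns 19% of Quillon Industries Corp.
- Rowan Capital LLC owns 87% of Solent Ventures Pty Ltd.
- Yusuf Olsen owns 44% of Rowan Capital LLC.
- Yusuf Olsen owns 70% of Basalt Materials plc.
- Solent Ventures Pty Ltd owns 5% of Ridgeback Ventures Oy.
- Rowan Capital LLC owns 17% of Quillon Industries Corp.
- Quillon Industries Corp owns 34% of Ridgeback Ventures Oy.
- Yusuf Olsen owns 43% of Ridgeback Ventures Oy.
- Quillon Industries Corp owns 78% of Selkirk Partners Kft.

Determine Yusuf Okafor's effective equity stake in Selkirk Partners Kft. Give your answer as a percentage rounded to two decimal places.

Yusuf Okafor reaches Selkirk along 5 paths.
Via Rowan → Quillon: 55% × 17% × 78% = 7.293%.
Via Quillon: 19% × 78% = 14.82%.
Via Rowan → Solent: 55% × 87% × 22% = 10.527%.
Via Rowan → Quillon → Solent: 55% × 17% × 13% × 22% = 0.26741%.
Via Quillon → Solent: 19% × 13% × 22% = 0.5434%.
Total: 7.293% + 14.82% + 10.527% + 0.26741% + 0.5434% = 33.45081%.
Rounded: 33.45%.

33.45%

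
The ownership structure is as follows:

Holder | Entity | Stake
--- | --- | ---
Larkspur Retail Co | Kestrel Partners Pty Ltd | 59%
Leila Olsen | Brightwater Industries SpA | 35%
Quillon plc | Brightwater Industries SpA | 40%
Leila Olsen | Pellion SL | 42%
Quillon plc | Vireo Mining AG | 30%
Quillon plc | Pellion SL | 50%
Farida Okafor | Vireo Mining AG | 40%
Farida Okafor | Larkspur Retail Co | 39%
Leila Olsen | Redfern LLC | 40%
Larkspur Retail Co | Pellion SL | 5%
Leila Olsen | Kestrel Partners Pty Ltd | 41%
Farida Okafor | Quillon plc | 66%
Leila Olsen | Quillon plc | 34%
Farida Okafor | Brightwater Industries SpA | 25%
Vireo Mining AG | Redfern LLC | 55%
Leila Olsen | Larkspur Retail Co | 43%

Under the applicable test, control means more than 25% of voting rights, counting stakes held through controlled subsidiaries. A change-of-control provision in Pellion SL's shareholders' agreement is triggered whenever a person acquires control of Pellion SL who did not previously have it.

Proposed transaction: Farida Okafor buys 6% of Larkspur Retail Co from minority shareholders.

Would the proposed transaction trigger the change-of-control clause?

No

The purchase changes only Farida's holdings, so Farida is the only person who could newly come to control Pellion.
Farida holds 39% of Larkspur, so Farida controls Larkspur.
Farida holds 66% of Quillon, so Farida controls Quillon.
Quillon and Larkspur together hold 50% + 5% = 55% of Pellion, so Farida controls Pellion.
So Farida already controls Pellion before the transaction.
After the purchase, Farida's direct stake in Larkspur rises to 39% + 6% = 45%.
Farida controlled Pellion already, so this is not a new person acquiring control; every other person's position is unchanged or reduced.
No new person acquires control, so the clause is not triggered.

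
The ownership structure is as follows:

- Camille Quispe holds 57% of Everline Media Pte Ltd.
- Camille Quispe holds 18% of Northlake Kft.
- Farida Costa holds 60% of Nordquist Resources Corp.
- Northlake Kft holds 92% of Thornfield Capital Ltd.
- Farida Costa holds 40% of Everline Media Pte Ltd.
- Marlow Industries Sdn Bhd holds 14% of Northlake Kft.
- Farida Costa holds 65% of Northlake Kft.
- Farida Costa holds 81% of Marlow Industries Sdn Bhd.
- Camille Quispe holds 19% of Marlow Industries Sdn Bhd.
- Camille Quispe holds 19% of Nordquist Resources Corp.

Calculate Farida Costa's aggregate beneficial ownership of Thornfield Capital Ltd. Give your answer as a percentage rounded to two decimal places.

70.23%

Farida reaches Thornfield along 2 paths.
Via Northlake: 65% × 92% = 59.8%.
Via Marlow → Northlake: 81% × 14% × 92% = 10.4328%.
Total: 59.8% + 10.4328% = 70.2328%.
Rounded: 70.23%.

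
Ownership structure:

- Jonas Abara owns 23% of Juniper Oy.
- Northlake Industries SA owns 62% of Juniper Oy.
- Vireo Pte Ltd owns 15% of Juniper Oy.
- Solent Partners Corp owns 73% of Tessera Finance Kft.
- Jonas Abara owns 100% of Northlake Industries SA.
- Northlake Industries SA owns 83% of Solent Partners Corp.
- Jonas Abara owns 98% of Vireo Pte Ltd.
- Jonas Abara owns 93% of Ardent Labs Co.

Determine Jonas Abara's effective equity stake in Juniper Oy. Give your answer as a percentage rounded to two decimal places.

99.70%

Jonas reaches Juniper along 3 paths.
Via Northlake: 100% × 62% = 62%.
Via Vireo: 98% × 15% = 14.7%.
Direct stake: 23% = 23%.
Total: 62% + 14.7% + 23% = 99.7%.
Rounded: 99.70%.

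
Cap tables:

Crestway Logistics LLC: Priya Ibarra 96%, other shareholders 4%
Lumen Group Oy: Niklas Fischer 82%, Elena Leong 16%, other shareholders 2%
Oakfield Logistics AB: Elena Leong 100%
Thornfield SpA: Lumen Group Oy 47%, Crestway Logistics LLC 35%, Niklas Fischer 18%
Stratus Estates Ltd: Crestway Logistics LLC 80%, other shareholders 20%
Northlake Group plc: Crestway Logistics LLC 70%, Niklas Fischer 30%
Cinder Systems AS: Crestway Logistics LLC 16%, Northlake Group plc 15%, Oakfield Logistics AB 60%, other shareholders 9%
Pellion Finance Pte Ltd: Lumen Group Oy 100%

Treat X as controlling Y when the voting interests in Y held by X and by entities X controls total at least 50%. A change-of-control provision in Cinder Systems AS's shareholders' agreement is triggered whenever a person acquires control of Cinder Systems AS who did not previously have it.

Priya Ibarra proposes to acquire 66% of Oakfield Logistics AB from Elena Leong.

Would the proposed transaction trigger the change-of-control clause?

The purchase adds only to Priya's holdings (Elena's stake shrinks), so Priya is the only person who could newly come to control Cinder.
Priya holds 96% of Crestway, so Priya controls Crestway.
Crestway holds 80% of Stratus, so Priya controls Stratus.
Crestway holds 70% of Northlake, so Priya controls Northlake.
In Cinder, Priya's side holds only 16% + 15% = 31%, not ≥ 50%.
So before the transaction, Priya does not control Cinder.
After the purchase, Priya holds 66% of Oakfield directly, and Elena's stake falls to 34%.
Priya holds 66% of Oakfield, so Priya controls Oakfield.
Crestway and Northlake and Oakfield together hold 16% + 15% + 60% = 91% of Cinder, so Priya controls Cinder.
Priya did not control Cinder before and does after, so the clause is triggered.

Yes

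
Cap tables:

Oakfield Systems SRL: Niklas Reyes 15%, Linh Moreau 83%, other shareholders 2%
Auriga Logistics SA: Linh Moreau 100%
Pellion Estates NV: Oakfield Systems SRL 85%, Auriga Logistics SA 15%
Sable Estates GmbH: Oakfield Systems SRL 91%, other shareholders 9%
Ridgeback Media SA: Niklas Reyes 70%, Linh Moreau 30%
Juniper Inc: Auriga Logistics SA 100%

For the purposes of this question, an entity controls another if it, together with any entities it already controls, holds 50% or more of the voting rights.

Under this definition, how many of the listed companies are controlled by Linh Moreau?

Linh holds 83% of Oakfield, so Linh controls Oakfield.
Linh holds 100% of Auriga, so Linh controls Auriga.
Oakfield and Auriga together hold 85% + 15% = 100% of Pellion, so Linh controls Pellion.
Oakfield holds 91% of Sable, so Linh controls Sable.
Auriga holds 100% of Juniper, so Linh controls Juniper.
No other company's threshold is met.
Linh controls 5 companies.

5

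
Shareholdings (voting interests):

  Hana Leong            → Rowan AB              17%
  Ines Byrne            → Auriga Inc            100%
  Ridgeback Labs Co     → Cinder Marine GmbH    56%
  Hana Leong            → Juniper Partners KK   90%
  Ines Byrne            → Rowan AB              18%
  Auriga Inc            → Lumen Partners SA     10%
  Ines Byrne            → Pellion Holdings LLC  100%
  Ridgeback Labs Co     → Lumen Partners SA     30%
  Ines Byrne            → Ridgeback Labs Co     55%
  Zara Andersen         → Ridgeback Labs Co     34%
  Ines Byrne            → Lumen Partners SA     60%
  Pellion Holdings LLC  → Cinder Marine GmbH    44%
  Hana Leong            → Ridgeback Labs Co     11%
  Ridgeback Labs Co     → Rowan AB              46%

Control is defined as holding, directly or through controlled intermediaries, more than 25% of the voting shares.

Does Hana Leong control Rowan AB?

No

Hana holds 90% of Juniper, so Hana controls Juniper.
In Rowan, Hana's side holds only 17%, not > 25%.
So Hana does not control Rowan.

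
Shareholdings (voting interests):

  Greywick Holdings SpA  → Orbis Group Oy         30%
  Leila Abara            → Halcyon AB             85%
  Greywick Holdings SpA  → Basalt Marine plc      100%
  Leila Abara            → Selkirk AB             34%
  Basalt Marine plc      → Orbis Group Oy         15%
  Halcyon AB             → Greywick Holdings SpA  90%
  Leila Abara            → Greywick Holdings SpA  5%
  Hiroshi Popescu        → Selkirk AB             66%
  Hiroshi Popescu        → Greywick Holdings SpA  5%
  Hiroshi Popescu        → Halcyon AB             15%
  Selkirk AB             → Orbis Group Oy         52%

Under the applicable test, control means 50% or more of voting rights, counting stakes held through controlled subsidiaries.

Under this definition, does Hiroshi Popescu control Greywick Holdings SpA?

No

Hiroshi holds 66% of Selkirk, so Hiroshi controls Selkirk.
Selkirk holds 52% of Orbis, so Hiroshi controls Orbis.
In Greywick, Hiroshi's side holds only 5%, not ≥ 50%.
So Hiroshi does not control Greywick.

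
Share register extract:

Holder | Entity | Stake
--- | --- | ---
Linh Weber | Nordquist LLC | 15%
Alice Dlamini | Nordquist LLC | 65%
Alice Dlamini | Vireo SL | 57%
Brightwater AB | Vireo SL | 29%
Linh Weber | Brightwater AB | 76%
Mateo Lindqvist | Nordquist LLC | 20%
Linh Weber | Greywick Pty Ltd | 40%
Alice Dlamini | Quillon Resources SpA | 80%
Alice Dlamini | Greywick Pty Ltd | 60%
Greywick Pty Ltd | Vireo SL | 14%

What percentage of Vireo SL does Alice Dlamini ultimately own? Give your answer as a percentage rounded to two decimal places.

65.40%

Alice reaches Vireo along 2 paths.
Via Greywick: 60% × 14% = 8.4%.
Direct stake: 57% = 57%.
Total: 8.4% + 57% = 65.4%.
Rounded: 65.40%.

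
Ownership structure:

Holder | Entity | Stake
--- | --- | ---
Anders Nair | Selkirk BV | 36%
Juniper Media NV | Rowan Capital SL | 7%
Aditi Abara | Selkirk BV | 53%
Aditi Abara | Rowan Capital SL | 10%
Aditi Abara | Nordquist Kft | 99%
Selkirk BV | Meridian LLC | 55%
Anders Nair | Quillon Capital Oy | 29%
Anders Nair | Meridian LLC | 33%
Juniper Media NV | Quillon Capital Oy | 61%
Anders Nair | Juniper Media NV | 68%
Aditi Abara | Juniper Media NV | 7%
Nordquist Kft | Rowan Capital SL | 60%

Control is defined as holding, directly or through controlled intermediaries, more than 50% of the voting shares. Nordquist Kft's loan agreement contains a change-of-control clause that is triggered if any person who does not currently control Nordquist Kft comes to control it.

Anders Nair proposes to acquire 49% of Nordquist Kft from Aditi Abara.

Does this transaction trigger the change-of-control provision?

The purchase adds only to Anders's holdings (Aditi's stake shrinks), so Anders is the only person who could newly come to control Nordquist.
Anders holds 68% of Juniper, so Anders controls Juniper.
Juniper and Anders together hold 61% + 29% = 90% of Quillon, so Anders controls Quillon.
Neither Anders nor any entity Anders controls holds any voting interest in Nordquist.
So before the transaction, Anders does not control Nordquist.
After the purchase, Anders holds 49% of Nordquist directly, and Aditi's stake falls to 50%.
After the transaction, Anders's side holds 49% of Nordquist, not > 50%, so Anders still does not control Nordquist.
No new person acquires control, so the clause is not triggered.

No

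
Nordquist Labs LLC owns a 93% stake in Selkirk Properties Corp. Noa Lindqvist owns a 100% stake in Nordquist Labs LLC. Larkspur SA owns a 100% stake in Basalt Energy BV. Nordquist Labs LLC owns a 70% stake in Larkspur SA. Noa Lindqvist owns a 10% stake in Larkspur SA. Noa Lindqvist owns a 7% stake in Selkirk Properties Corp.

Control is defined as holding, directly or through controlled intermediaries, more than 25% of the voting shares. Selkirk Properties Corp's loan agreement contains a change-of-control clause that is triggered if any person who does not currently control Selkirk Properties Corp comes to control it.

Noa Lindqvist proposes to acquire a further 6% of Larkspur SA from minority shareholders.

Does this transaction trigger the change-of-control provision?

No

The purchase changes only Noa's holdings, so Noa is the only person who could newly come to control Selkirk.
Noa holds 100% of Nordquist, so Noa controls Nordquist.
Nordquist and Noa together hold 93% + 7% = 100% of Selkirk, so Noa controls Selkirk.
So Noa already controls Selkirk before the transaction.
After the purchase, Noa's direct stake in Larkspur rises to 10% + 6% = 16%.
Noa controlled Selkirk already, so this is not a new person acquiring control; every other person's position is unchanged or reduced.
No new person acquires control, so the clause is not triggered.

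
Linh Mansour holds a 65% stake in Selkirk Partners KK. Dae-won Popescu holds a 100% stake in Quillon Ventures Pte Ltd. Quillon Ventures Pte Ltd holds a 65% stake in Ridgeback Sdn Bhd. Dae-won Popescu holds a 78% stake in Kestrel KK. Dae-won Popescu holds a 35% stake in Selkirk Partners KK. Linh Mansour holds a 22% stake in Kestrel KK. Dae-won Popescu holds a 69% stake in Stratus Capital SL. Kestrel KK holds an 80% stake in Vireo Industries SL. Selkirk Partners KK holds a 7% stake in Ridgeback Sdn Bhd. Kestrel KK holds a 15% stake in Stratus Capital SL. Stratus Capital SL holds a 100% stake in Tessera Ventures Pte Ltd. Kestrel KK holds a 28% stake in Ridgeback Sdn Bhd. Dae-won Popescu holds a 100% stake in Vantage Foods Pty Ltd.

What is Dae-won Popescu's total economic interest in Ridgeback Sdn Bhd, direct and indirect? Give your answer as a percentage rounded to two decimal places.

89.29%

Dae-won reaches Ridgeback along 3 paths.
Via Selkirk: 35% × 7% = 2.45%.
Via Kestrel: 78% × 28% = 21.84%.
Via Quillon: 100% × 65% = 65%.
Total: 2.45% + 21.84% + 65% = 89.29%.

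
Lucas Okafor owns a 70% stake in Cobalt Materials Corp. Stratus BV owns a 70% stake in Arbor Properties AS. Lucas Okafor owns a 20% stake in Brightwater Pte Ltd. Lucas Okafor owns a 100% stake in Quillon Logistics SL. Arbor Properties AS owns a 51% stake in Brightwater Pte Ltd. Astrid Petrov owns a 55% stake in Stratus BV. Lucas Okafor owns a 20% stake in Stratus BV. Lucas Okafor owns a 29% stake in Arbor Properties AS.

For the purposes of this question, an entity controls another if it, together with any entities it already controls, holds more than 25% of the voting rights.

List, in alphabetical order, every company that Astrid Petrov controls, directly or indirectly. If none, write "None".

Arbor Properties AS, Brightwater Pte Ltd, Stratus BV

Astrid holds 55% of Stratus, so Astrid controls Stratus.
Stratus holds 70% of Arbor, so Astrid controls Arbor.
Arbor holds 51% of Brightwater, so Astrid controls Brightwater.
No other company's threshold is met.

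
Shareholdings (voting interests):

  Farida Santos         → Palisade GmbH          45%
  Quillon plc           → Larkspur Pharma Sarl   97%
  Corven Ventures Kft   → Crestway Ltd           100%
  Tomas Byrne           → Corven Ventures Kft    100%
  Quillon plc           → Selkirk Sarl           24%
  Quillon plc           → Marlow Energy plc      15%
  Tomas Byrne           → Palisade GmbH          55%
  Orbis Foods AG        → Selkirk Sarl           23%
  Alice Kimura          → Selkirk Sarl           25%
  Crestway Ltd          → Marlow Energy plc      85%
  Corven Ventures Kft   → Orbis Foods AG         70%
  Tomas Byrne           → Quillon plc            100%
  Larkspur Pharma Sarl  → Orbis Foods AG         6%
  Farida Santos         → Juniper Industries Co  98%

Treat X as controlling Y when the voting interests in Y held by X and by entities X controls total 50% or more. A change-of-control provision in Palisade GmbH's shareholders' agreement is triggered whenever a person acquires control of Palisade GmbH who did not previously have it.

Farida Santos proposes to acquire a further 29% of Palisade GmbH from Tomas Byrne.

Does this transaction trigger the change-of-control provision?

The purchase adds only to Farida's holdings (Tomas's stake shrinks), so Farida is the only person who could newly come to control Palisade.
Farida holds 98% of Juniper, so Farida controls Juniper.
In Palisade, Farida's side holds only 45%, not ≥ 50%.
So before the transaction, Farida does not control Palisade.
After the purchase, Farida's direct stake in Palisade rises to 45% + 29% = 74%, and Tomas's stake falls to 26%.
Farida holds 74% of Palisade, so Farida controls Palisade.
Farida did not control Palisade before and does after, so the clause is triggered.

Yes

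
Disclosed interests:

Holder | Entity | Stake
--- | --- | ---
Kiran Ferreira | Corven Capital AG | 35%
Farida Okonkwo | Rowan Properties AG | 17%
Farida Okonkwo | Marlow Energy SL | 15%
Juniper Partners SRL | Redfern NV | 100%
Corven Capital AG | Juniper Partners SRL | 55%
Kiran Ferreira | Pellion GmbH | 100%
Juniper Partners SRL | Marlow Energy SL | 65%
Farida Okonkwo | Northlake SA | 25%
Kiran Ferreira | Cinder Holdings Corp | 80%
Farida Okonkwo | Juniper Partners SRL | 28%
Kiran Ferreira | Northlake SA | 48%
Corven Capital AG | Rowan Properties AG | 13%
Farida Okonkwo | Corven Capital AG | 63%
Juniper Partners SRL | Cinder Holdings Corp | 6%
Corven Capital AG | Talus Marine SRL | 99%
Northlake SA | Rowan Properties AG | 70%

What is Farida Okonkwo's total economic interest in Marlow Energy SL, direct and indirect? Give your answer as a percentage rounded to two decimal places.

55.72%

Farida reaches Marlow along 3 paths.
Via Corven → Juniper: 63% × 55% × 65% = 22.5225%.
Via Juniper: 28% × 65% = 18.2%.
Direct stake: 15% = 15%.
Total: 22.5225% + 18.2% + 15% = 55.7225%.
Rounded: 55.72%.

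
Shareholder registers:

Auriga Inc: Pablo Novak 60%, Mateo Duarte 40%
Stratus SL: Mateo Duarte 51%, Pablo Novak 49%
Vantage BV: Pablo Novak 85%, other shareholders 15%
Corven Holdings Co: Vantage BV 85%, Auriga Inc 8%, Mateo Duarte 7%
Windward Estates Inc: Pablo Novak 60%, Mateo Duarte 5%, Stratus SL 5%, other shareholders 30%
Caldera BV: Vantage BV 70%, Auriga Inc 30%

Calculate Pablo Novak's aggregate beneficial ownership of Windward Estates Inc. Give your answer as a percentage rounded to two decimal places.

62.45%

Pablo reaches Windward along 2 paths.
Direct stake: 60% = 60%.
Via Stratus: 49% × 5% = 2.45%.
Total: 60% + 2.45% = 62.45%.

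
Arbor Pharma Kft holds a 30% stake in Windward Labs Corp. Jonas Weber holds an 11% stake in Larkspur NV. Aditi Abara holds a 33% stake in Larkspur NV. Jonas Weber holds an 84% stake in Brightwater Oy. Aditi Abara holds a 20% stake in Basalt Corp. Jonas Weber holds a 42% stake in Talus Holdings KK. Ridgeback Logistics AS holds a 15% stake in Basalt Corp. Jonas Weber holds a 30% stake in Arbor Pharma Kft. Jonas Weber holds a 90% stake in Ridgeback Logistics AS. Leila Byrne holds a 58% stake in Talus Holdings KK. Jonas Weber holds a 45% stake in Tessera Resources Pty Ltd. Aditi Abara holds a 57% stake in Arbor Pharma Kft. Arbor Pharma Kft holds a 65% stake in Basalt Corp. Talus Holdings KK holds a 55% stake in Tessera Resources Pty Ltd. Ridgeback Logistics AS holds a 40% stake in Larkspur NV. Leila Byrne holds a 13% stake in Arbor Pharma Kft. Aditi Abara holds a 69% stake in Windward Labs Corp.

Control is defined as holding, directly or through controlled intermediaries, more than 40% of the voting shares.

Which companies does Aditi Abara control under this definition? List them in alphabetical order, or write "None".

Aditi holds 57% of Arbor, so Aditi controls Arbor.
Aditi and Arbor together hold 69% + 30% = 99% of Windward, so Aditi controls Windward.
Arbor and Aditi together hold 65% + 20% = 85% of Basalt, so Aditi controls Basalt.
No other company's threshold is met.

Arbor Pharma Kft, Basalt Corp, Windward Labs Corp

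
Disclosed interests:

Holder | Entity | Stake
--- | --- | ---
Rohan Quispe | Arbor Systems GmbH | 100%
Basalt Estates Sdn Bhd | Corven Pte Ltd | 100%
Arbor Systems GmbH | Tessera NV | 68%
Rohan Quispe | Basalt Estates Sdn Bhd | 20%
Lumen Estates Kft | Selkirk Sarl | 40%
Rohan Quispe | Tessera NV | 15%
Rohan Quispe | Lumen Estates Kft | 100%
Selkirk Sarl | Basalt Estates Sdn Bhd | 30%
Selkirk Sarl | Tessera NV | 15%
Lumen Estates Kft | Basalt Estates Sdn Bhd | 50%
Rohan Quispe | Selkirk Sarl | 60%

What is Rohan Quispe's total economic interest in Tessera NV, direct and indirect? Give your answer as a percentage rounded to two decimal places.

Rohan reaches Tessera along 4 paths.
Via Selkirk: 60% × 15% = 9%.
Via Lumen → Selkirk: 100% × 40% × 15% = 6%.
Direct stake: 15% = 15%.
Via Arbor: 100% × 68% = 68%.
Total: 9% + 6% + 15% + 68% = 98%.
Rounded: 98.00%.

98.00%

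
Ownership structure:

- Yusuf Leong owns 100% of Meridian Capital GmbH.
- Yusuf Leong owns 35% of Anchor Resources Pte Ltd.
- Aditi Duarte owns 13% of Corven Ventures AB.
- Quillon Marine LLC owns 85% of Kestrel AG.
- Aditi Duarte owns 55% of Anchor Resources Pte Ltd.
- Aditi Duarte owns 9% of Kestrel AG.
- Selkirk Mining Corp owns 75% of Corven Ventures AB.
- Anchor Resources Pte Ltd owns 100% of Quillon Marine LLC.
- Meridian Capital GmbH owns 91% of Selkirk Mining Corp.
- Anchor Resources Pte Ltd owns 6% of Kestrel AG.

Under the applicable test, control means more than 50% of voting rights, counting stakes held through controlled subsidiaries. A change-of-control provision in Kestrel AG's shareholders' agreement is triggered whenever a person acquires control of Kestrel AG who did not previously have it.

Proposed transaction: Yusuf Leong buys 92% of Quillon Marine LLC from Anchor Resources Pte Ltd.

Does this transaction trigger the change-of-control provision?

The purchase adds only to Yusuf's holdings (Anchor's stake shrinks), so Yusuf is the only person who could newly come to control Kestrel.
Yusuf holds 100% of Meridian, so Yusuf controls Meridian.
Meridian holds 91% of Selkirk, so Yusuf controls Selkirk.
Selkirk holds 75% of Corven, so Yusuf controls Corven.
Neither Yusuf nor any entity Yusuf controls holds any voting interest in Kestrel.
So before the transaction, Yusuf does not control Kestrel.
After the purchase, Yusuf holds 92% of Quillon directly, and Anchor's stake falls to 8%.
Yusuf holds 92% of Quillon, so Yusuf controls Quillon.
Quillon holds 85% of Kestrel, so Yusuf controls Kestrel.
Yusuf did not control Kestrel before and does after, so the clause is triggered.

Yes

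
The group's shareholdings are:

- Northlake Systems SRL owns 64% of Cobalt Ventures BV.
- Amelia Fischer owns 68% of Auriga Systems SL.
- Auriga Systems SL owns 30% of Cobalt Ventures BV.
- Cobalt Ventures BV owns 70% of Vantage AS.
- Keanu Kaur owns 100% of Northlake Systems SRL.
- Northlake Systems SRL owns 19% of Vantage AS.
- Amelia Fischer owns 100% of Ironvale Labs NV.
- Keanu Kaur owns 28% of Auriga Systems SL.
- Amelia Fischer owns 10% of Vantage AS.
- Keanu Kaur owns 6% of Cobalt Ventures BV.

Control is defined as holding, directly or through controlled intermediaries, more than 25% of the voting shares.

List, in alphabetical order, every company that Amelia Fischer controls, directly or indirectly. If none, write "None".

Auriga Systems SL, Cobalt Ventures BV, Ironvale Labs NV, Vantage AS

Amelia holds 100% of Ironvale, so Amelia controls Ironvale.
Amelia holds 68% of Auriga, so Amelia controls Auriga.
Auriga holds 30% of Cobalt, so Amelia controls Cobalt.
Amelia and Cobalt together hold 10% + 70% = 80% of Vantage, so Amelia controls Vantage.
No other company's threshold is met.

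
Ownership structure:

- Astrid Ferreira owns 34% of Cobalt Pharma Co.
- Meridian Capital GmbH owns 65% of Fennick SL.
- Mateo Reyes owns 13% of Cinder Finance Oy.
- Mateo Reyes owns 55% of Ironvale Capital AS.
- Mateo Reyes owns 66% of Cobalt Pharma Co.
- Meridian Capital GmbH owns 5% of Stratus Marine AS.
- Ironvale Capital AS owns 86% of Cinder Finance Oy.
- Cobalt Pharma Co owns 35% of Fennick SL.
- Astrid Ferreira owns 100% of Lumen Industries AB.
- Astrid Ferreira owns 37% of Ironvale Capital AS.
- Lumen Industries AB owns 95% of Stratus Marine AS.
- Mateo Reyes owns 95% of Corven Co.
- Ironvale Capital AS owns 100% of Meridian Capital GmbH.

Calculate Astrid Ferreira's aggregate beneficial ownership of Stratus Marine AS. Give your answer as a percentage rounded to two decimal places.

96.85%

Astrid reaches Stratus along 2 paths.
Via Lumen: 100% × 95% = 95%.
Via Ironvale → Meridian: 37% × 100% × 5% = 1.85%.
Total: 95% + 1.85% = 96.85%.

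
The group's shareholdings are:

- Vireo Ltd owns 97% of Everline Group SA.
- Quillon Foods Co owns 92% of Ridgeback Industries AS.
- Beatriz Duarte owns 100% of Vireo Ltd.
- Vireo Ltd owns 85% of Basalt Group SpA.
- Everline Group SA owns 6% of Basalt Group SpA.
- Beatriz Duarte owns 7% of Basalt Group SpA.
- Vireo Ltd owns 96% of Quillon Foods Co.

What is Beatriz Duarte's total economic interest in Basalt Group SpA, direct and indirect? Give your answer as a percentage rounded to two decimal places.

97.82%

Beatriz reaches Basalt along 3 paths.
Via Vireo → Everline: 100% × 97% × 6% = 5.82%.
Via Vireo: 100% × 85% = 85%.
Direct stake: 7% = 7%.
Total: 5.82% + 85% + 7% = 97.82%.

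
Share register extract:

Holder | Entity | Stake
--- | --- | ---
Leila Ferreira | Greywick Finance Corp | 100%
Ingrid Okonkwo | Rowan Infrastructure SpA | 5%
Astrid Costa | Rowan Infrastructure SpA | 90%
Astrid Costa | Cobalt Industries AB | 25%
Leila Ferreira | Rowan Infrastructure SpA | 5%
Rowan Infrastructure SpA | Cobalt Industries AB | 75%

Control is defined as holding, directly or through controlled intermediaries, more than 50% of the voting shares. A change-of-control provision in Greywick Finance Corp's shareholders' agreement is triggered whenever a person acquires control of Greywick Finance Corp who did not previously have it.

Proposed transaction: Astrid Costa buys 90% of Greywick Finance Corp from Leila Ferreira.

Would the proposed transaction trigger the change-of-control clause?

Yes

The purchase adds only to Astrid's holdings (Leila's stake shrinks), so Astrid is the only person who could newly come to control Greywick.
Astrid holds 90% of Rowan, so Astrid controls Rowan.
Rowan and Astrid together hold 75% + 25% = 100% of Cobalt, so Astrid controls Cobalt.
Neither Astrid nor any entity Astrid controls holds any voting interest in Greywick.
So before the transaction, Astrid does not control Greywick.
After the purchase, Astrid holds 90% of Greywick directly, and Leila's stake falls to 10%.
Astrid holds 90% of Greywick, so Astrid controls Greywick.
Astrid did not control Greywick before and does after, so the clause is triggered.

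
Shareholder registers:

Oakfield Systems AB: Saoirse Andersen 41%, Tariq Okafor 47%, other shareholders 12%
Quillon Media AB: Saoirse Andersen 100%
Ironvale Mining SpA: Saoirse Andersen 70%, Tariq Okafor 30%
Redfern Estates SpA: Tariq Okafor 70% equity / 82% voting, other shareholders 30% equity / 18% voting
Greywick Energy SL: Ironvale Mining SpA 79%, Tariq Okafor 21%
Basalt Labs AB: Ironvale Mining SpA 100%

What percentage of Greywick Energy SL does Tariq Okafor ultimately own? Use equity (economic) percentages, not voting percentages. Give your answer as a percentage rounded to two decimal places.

Tariq reaches Greywick along 2 paths.
Via Ironvale: 30% × 79% = 23.7%.
Direct stake: 21% = 21%.
Total: 23.7% + 21% = 44.7%.
Rounded: 44.70%.

44.70%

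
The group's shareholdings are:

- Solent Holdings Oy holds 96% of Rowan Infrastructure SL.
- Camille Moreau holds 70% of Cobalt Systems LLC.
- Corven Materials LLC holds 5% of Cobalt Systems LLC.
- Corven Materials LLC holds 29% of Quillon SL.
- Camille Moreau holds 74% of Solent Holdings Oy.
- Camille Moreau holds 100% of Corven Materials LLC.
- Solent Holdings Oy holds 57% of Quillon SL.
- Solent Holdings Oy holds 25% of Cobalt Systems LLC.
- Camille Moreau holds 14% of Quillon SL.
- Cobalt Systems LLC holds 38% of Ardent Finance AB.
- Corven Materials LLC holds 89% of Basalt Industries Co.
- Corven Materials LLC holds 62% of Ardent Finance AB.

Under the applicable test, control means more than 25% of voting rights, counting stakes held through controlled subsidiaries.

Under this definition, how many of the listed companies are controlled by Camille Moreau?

7

Camille holds 100% of Corven, so Camille controls Corven.
Camille holds 74% of Solent, so Camille controls Solent.
Corven and Camille and Solent together hold 29% + 14% + 57% = 100% of Quillon, so Camille controls Quillon.
Corven and Solent and Camille together hold 5% + 25% + 70% = 100% of Cobalt, so Camille controls Cobalt.
Cobalt and Corven together hold 38% + 62% = 100% of Ardent, so Camille controls Ardent.
Solent holds 96% of Rowan, so Camille controls Rowan.
Corven holds 89% of Basalt, so Camille controls Basalt.
Camille controls 7 companies.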